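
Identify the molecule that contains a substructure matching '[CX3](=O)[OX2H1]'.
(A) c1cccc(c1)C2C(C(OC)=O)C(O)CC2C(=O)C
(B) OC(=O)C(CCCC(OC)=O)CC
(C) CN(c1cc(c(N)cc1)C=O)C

B

[CX3](=O)[OX2H1] describes an sp2 carbon double-bonded to O and single-bonded to an -OH oxygen (a carboxylic acid).
(A) has a methyl-ester group (-C(=O)OCH3) but the singly-bonded O has no H (OX2H0, not OX2H1).
(B) contains a carboxylic acid group (-C(=O)OH), which satisfies every atom and bond constraint.
(C) has an aldehyde (-CHO) but there is no singly-bonded oxygen on the carbonyl carbon.
So the answer is (B).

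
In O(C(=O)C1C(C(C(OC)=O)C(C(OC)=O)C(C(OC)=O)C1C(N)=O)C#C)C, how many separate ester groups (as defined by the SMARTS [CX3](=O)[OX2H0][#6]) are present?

4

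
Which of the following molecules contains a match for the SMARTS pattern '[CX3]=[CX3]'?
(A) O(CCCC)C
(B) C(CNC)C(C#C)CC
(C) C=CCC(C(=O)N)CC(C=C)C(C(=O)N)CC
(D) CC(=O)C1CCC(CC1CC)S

[CX3]=[CX3] describes a non-aromatic C=C double bond between two sp2 carbons (an alkene).
(A) has an ethyl group (-CH2CH3) but its C-C bond is a single bond between CX4 carbons, not CX3=CX3.
(B) has an ethynyl group (-C#CH) but the C-C bond is a triple bond, not a double bond.
(C) contains a vinyl group (-CH=CH2), which satisfies every atom and bond constraint.
(D) has an ethyl group (-CH2CH3) but its C-C bond is a single bond between CX4 carbons, not CX3=CX3.
So the answer is (C).

C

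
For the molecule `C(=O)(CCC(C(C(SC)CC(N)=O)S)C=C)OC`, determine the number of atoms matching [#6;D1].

The query [#6;D1] means: carbon bonded to exactly one heavy atom.
Check the 18 heavy atoms by environment: 4× C (D2) → no; 5× C (D3) → no; 2× O (D1) → no; 1× N (D1) → no; 3× C (D1) → match; 1× S (D2) → no; 1× S (D1) → no; 1× O (D2) → no.
That gives 3 matching atoms.

3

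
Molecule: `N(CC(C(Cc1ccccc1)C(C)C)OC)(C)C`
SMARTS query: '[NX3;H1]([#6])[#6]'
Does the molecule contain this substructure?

The pattern [NX3;H1]([#6])[#6] describes a trivalent nitrogen with one H, bonded to two carbons — a secondary amine.
The closest candidate here is a dimethylamino group (-N(CH3)2), but the nitrogen has H0, not H1. No other fragment satisfies the full query, so there is no match.

No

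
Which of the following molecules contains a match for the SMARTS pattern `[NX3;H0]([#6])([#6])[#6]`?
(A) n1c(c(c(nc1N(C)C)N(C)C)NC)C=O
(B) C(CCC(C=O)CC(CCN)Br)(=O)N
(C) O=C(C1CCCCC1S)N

A

[NX3;H0]([#6])([#6])[#6] describes a trivalent nitrogen with no H, bonded to three carbons (a tertiary amine).
(A) contains a dimethylamino group (-N(CH3)2), which satisfies every atom and bond constraint.
(B) has a primary amino group (-NH2) but the nitrogen has H2, not H0 with three carbons.
(C) has a primary amide (-C(=O)NH2) but the amide nitrogen has H2 and only one carbon neighbour.
So the answer is (A).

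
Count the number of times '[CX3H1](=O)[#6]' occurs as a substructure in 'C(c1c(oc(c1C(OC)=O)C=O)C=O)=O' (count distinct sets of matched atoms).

3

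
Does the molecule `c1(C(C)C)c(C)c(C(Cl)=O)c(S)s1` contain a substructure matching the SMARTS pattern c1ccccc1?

No

The pattern c1ccccc1 describes six aromatic carbons in a ring — a benzene ring.
The closest candidate here is a methyl group (-CH3), but no six-membered all-carbon aromatic ring is present. No other fragment satisfies the full query, so there is no match.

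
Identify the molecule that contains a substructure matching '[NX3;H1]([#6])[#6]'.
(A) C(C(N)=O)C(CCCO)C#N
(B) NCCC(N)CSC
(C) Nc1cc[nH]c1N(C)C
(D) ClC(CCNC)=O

D

[NX3;H1]([#6])[#6] describes a trivalent nitrogen with one H, bonded to two carbons (a secondary amine).
(A) has a primary amide (-C(=O)NH2) but the -C(=O)NH2 nitrogen has H2, not H1.
(B) has a primary amino group (-NH2) but the nitrogen has H2 and only one carbon neighbour.
(C) has a dimethylamino group (-N(CH3)2) but the nitrogen has H0, not H1.
(D) contains an N-methylamino group (-NHCH3), which satisfies every atom and bond constraint.
So the answer is (D).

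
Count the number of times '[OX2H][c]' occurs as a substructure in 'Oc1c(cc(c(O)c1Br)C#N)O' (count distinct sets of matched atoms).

3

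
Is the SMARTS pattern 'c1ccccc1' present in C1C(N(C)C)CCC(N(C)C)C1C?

The pattern c1ccccc1 describes six aromatic carbons in a ring — a benzene ring.
The closest candidate here is a methyl group (-CH3), but no six-membered all-carbon aromatic ring is present. No other fragment satisfies the full query, so there is no match.

No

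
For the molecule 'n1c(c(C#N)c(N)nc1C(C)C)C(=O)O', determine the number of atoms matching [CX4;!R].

Check the 15 heavy atoms by environment: 2× n (aromatic, X2, in 6-ring) → no; 4× c (aromatic, X3, in 6-ring) → no; 1× C (X2, acyclic) → no; 1× N (X1, acyclic) → no; 3× C (X4, acyclic) → match; 1× N (X3, acyclic) → no; 1× C (X3, acyclic) → no; 1× O (X1, acyclic) → no; 1× O (X2, acyclic) → no.
That gives 3 matching atoms.

3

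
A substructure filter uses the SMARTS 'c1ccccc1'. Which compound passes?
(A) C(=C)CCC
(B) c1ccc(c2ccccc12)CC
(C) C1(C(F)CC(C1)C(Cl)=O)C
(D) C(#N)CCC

B

c1ccccc1 describes six aromatic carbons in a ring (a benzene ring).
(A) has a methyl group (-CH3) but no six-membered all-carbon aromatic ring is present.
(B) contains the required atom environment, so the pattern matches.
(C) has a methyl group (-CH3) but no six-membered all-carbon aromatic ring is present.
(D) has a methyl group (-CH3) but no six-membered all-carbon aromatic ring is present.
So the answer is (B).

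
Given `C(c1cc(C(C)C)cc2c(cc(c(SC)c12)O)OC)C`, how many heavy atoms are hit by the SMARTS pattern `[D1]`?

Check the 20 heavy atoms by environment: 7× c (aromatic, D3) → no; 3× c (aromatic, D2) → no; 1× C (D2) → no; 5× C (D1) → match; 1× S (D2) → no; 1× O (D2) → no; 1× C (D3) → no; 1× O (D1) → match.
Summing the matching environments: 5 + 1 = 6 matching atoms.

6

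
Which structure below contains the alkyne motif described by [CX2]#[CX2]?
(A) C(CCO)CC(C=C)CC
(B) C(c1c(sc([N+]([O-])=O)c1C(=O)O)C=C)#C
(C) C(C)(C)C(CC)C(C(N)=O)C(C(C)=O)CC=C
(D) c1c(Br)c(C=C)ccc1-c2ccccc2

B

[CX2]#[CX2] describes a carbon-carbon triple bond (an alkyne).
(A) has a vinyl group (-CH=CH2) but the C=C is a double bond; both carbons are CX3, not CX2.
(B) contains an ethynyl group (-C#CH), which satisfies every atom and bond constraint.
(C) has a vinyl group (-CH=CH2) but the C=C is a double bond; both carbons are CX3, not CX2.
(D) has a vinyl group (-CH=CH2) but the C=C is a double bond; both carbons are CX3, not CX2.
So the answer is (B).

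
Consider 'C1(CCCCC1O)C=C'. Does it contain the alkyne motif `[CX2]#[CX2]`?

No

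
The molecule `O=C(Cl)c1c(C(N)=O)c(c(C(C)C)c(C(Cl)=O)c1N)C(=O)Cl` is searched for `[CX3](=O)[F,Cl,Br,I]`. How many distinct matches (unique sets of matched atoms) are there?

[CX3](=O)[F,Cl,Br,I] is the SMARTS for an acyl halide: a carbonyl carbon bonded to a halogen.
The molecule carries 3 separate instances of an acyl chloride (-C(=O)Cl) meeting every constraint; each maps to a distinct set of atoms, giving 3 matches.

3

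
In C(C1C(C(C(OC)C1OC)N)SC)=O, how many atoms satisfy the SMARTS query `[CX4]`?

Check the 14 heavy atoms by environment: 8× C (X4) → match; 1× S (X2) → no; 1× C (X3) → no; 1× O (X1) → no; 2× O (X2) → no; 1× N (X3) → no.
That gives 8 matching atoms.

8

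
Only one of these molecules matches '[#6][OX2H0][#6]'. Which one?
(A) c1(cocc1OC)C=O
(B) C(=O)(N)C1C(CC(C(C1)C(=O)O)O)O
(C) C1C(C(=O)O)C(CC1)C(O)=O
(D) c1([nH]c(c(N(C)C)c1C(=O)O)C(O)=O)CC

[#6][OX2H0][#6] describes an aliphatic oxygen bridging two carbons with no H on the oxygen (an ether).
(A) contains a methoxy ether (-OCH3), which satisfies every atom and bond constraint.
(B) has a hydroxyl group (-OH) but the oxygen has H1, not H0 bridging two carbons.
(C) has a carboxylic acid group (-C(=O)OH) but the -OH oxygen has H1; the =O is OX1, not OX2.
(D) has a carboxylic acid group (-C(=O)OH) but the -OH oxygen has H1; the =O is OX1, not OX2.
So the answer is (A).

A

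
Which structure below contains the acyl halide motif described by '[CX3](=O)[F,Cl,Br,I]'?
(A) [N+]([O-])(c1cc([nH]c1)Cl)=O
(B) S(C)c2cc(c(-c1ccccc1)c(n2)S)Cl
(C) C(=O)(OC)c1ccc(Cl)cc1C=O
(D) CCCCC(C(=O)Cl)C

D

[CX3](=O)[F,Cl,Br,I] describes a carbonyl carbon bonded to a halogen (an acyl halide).
(A) has a chloro substituent but the Cl is not on a carbonyl carbon.
(B) has a chloro substituent but the Cl is not on a carbonyl carbon.
(C) has a methyl-ester group (-C(=O)OCH3) but the carbonyl is bonded to -O-C, not to a halogen.
(D) contains an acyl chloride (-C(=O)Cl), which satisfies every atom and bond constraint.
So the answer is (D).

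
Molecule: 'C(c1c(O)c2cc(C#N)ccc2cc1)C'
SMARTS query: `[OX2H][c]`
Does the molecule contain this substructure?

Yes

The pattern [OX2H][c] describes a hydroxyl oxygen attached to an aromatic carbon — a phenol.
The molecule carries a hydroxyl group (-OH), whose atoms satisfy every constraint of the query, so the pattern matches.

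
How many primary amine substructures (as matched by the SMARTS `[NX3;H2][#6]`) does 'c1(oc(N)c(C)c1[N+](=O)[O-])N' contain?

2

[NX3;H2][#6] is the SMARTS for a primary amine: a trivalent nitrogen with two H attached to carbon.
The molecule carries 2 separate instances of a primary amino group (-NH2) meeting every constraint; each maps to a distinct set of atoms, giving 2 matches.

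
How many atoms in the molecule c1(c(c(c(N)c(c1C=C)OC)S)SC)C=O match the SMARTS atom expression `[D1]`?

The query [D1] means: atom with exactly one heavy-atom neighbour (degree 1).
Check the 16 heavy atoms by environment: 6× c (aromatic, D3) → no; 1× O (D2) → no; 3× C (D1) → match; 2× C (D2) → no; 1× S (D2) → no; 1× N (D1) → match; 1× O (D1) → match; 1× S (D1) → match.
Summing the matching environments: 3 + 1 + 1 + 1 = 6 matching atoms.

6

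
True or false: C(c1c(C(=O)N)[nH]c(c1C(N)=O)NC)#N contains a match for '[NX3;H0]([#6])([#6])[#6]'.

False

The pattern [NX3;H0]([#6])([#6])[#6] describes a trivalent nitrogen with no H, bonded to three carbons — a tertiary amine.
The closest candidate here is an N-methylamino group (-NHCH3), but the nitrogen still has one H (H1), not H0. No other fragment satisfies the full query, so there is no match.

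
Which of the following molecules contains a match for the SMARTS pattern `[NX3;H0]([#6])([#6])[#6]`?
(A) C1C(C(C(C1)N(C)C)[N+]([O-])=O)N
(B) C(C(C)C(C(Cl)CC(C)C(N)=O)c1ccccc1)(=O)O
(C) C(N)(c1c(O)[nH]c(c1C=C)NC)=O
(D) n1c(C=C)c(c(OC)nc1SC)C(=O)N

[NX3;H0]([#6])([#6])[#6] describes a trivalent nitrogen with no H, bonded to three carbons (a tertiary amine).
(A) contains a dimethylamino group (-N(CH3)2), which satisfies every atom and bond constraint.
(B) has a primary amide (-C(=O)NH2) but the amide nitrogen has H2 and only one carbon neighbour.
(C) has a primary amide (-C(=O)NH2) but the amide nitrogen has H2 and only one carbon neighbour.
(D) has a primary amide (-C(=O)NH2) but the amide nitrogen has H2 and only one carbon neighbour.
So the answer is (A).

A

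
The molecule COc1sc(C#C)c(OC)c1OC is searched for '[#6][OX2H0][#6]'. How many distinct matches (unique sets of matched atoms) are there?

3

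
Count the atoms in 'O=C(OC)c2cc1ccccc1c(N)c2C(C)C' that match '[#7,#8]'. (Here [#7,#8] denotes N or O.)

Check the 18 heavy atoms by environment: 10× c (aromatic) → no; 5× C → no; 2× O → match; 1× N → match.
Summing the matching environments: 2 + 1 = 3 matching atoms.

3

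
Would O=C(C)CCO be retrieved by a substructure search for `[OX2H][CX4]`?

The pattern [OX2H][CX4] describes a hydroxyl oxygen bound to an sp3 (X4) carbon — an aliphatic alcohol.
The molecule carries a hydroxyl group (-OH), whose atoms satisfy every constraint of the query, so the pattern matches.

Yes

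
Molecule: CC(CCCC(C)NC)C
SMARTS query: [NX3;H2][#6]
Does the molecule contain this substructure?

No

The pattern [NX3;H2][#6] describes a trivalent nitrogen with two H attached to carbon — a primary amine.
The closest candidate here is an N-methylamino group (-NHCH3), but the nitrogen bears two carbons and only one H (H1), not H2. No other fragment satisfies the full query, so there is no match.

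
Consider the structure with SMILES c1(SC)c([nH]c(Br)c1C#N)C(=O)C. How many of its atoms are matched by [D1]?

5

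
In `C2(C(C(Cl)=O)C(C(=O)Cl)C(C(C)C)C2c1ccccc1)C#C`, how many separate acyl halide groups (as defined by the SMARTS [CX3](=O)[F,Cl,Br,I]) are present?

2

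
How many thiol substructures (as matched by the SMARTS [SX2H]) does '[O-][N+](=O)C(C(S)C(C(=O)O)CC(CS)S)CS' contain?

[SX2H] is the SMARTS for a thiol: an aliphatic sulfur with two connections, one being H.
The molecule carries 4 separate instances of a thiol (-SH) meeting every constraint; each maps to a distinct set of atoms, giving 4 matches.

4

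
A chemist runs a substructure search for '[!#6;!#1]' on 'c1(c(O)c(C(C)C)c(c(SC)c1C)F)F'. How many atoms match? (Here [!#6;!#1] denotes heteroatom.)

The query [!#6;!#1] means: not carbon and not hydrogen — any heteroatom.
Check the 15 heavy atoms by environment: 6× c (aromatic) → no; 5× C → no; 1× O → match; 1× S → match; 2× F → match.
Summing the matching environments: 1 + 1 + 2 = 4 matching atoms.

4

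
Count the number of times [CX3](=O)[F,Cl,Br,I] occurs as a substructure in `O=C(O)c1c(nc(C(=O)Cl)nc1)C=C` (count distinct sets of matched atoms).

1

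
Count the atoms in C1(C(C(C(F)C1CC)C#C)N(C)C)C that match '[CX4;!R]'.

5

The query [CX4;!R] means: aliphatic carbon with four total connections, not in a ring.
Check the 14 heavy atoms by environment: 5× C (X4, in 5-ring) → no; 5× C (X4, acyclic) → match; 1× N (X3, acyclic) → no; 2× C (X2, acyclic) → no; 1× F (X1, acyclic) → no.
That gives 5 matching atoms.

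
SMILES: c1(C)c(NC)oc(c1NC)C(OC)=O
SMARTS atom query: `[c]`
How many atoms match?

The query [c] means: lowercase c matches aromatic carbon only.
Check the 14 heavy atoms by environment: 1× o (aromatic) → no; 4× c (aromatic) → match; 2× N → no; 5× C → no; 2× O → no.
That gives 4 matching atoms.

4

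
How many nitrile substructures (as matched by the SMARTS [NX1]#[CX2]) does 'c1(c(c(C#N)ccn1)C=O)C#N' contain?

2

[NX1]#[CX2] is the SMARTS for a nitrile: a nitrogen triple-bonded to a two-connected carbon.
The molecule carries 2 separate instances of a nitrile (-C#N) meeting every constraint; each maps to a distinct set of atoms, giving 2 matches.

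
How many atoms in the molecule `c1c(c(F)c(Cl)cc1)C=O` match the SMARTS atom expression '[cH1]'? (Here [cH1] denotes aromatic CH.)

Check the 10 heavy atoms by environment: 3× c (aromatic, H1) → match; 3× c (aromatic, H0) → no; 1× Cl (H0) → no; 1× F (H0) → no; 1× C (H1) → no; 1× O (H0) → no.
That gives 3 matching atoms.

3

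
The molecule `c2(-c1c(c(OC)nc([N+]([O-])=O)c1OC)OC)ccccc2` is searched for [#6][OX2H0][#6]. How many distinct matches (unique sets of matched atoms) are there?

3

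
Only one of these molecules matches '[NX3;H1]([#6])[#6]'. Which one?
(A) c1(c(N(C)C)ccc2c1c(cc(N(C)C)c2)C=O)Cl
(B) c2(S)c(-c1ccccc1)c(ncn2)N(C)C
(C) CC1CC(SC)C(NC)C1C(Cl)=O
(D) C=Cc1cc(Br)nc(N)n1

[NX3;H1]([#6])[#6] describes a trivalent nitrogen with one H, bonded to two carbons (a secondary amine).
(A) has a dimethylamino group (-N(CH3)2) but the nitrogen has H0, not H1.
(B) has a dimethylamino group (-N(CH3)2) but the nitrogen has H0, not H1.
(C) contains an N-methylamino group (-NHCH3), which satisfies every atom and bond constraint.
(D) has a primary amino group (-NH2) but the nitrogen has H2 and only one carbon neighbour.
So the answer is (C).

C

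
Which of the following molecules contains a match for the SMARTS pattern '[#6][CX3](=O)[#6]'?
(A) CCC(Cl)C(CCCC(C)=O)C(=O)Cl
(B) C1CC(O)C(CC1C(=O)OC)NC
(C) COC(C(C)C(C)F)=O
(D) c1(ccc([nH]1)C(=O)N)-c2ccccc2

[#6][CX3](=O)[#6] describes a carbonyl carbon (no H) flanked by two carbons (a ketone).
(A) contains an acetyl/ketone group (-C(=O)CH3), which satisfies every atom and bond constraint.
(B) has a methyl-ester group (-C(=O)OCH3) but one neighbour of the carbonyl carbon is O, not C.
(C) has a methyl-ester group (-C(=O)OCH3) but one neighbour of the carbonyl carbon is O, not C.
(D) has a primary amide (-C(=O)NH2) but one neighbour of the carbonyl carbon is N, not C.
So the answer is (A).

A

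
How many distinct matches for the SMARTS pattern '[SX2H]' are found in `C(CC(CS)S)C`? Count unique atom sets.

2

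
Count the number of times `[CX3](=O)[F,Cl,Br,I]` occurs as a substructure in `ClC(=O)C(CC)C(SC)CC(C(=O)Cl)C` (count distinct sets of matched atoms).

2

[CX3](=O)[F,Cl,Br,I] is the SMARTS for an acyl halide: a carbonyl carbon bonded to a halogen.
The molecule carries 2 separate instances of an acyl chloride (-C(=O)Cl) meeting every constraint; each maps to a distinct set of atoms, giving 2 matches.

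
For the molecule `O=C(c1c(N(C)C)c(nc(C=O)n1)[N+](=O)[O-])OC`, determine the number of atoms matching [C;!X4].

2

The query [C;!X4] means: aliphatic carbon that does not have four total connections.
Check the 18 heavy atoms by environment: 2× n (aromatic, X2) → no; 4× c (aromatic, X3) → no; 2× C (X3) → match; 3× O (X1) → no; 1× O (X2) → no; 3× C (X4) → no; 1× N (X3) → no; 1× N (charge +1, X3) → no; 1× O (charge -1, X1) → no.
That gives 2 matching atoms.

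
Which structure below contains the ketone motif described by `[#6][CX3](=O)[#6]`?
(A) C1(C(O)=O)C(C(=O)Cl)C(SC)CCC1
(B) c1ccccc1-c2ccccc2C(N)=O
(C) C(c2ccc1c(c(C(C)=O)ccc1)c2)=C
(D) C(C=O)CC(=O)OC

[#6][CX3](=O)[#6] describes a carbonyl carbon (no H) flanked by two carbons (a ketone).
(A) has a carboxylic acid group (-C(=O)OH) but one neighbour of the carbonyl carbon is O, not C.
(B) has a primary amide (-C(=O)NH2) but one neighbour of the carbonyl carbon is N, not C.
(C) contains an acetyl/ketone group (-C(=O)CH3), which satisfies every atom and bond constraint.
(D) has an aldehyde (-CHO) but the carbonyl carbon has H1, so it is not flanked by two carbons.
So the answer is (C).

C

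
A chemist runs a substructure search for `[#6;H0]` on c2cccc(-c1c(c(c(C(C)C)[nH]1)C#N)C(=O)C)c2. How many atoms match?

The query [#6;H0] means: any carbon with no attached hydrogen.
Check the 19 heavy atoms by environment: 1× n (aromatic, H1) → no; 5× c (aromatic, H0) → match; 5× c (aromatic, H1) → no; 1× C (H1) → no; 3× C (H3) → no; 2× C (H0) → match; 1× N (H0) → no; 1× O (H0) → no.
Summing the matching environments: 5 + 2 = 7 matching atoms.

7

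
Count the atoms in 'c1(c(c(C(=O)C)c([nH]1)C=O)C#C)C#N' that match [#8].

The query [#8] means: #8 matches any oxygen atom.
Check the 14 heavy atoms by environment: 1× n (aromatic) → no; 4× c (aromatic) → no; 6× C → no; 2× O → match; 1× N → no.
That gives 2 matching atoms.

2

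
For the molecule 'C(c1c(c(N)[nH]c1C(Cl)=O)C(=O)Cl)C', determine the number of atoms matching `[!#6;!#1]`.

6

The query [!#6;!#1] means: not carbon and not hydrogen — any heteroatom.
Check the 14 heavy atoms by environment: 1× n (aromatic) → match; 4× c (aromatic) → no; 4× C → no; 2× O → match; 2× Cl → match; 1× N → match.
Summing the matching environments: 1 + 2 + 2 + 1 = 6 matching atoms.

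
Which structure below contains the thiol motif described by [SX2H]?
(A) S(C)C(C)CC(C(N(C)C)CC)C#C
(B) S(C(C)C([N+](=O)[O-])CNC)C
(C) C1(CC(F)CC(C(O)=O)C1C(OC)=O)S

[SX2H] describes an aliphatic sulfur with two connections, one being H (a thiol).
(A) has a methylthio ether (-SCH3) but the sulfur has H0 (bonded to two carbons), not H1.
(B) has a methylthio ether (-SCH3) but the sulfur has H0 (bonded to two carbons), not H1.
(C) contains a thiol (-SH), which satisfies every atom and bond constraint.
So the answer is (C).

C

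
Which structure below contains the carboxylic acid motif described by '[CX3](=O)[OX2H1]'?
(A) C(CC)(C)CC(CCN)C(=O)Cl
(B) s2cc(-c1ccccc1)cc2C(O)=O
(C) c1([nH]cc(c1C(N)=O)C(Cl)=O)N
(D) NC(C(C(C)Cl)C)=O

[CX3](=O)[OX2H1] describes an sp2 carbon double-bonded to O and single-bonded to an -OH oxygen (a carboxylic acid).
(A) has an acyl chloride (-C(=O)Cl) but the carbonyl is bonded to Cl, not to an -OH oxygen.
(B) contains a carboxylic acid group (-C(=O)OH), which satisfies every atom and bond constraint.
(C) has an acyl chloride (-C(=O)Cl) but the carbonyl is bonded to Cl, not to an -OH oxygen.
(D) has a primary amide (-C(=O)NH2) but the carbonyl is bonded to N, not to an -OH oxygen.
So the answer is (B).

B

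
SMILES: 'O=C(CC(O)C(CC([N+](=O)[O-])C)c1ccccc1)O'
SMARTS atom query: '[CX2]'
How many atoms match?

Check the 19 heavy atoms by environment: 6× C (X4) → no; 1× N (charge +1, X3) → no; 1× O (charge -1, X1) → no; 2× O (X1) → no; 6× c (aromatic, X3) → no; 2× O (X2) → no; 1× C (X3) → no.
No environment satisfies the query, so 0 matching atoms.

0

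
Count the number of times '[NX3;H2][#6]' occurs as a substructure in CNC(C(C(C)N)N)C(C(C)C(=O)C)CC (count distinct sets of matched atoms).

[NX3;H2][#6] is the SMARTS for a primary amine: a trivalent nitrogen with two H attached to carbon.
The molecule carries 2 separate instances of a primary amino group (-NH2) meeting every constraint; each maps to a distinct set of atoms, giving 2 matches.

2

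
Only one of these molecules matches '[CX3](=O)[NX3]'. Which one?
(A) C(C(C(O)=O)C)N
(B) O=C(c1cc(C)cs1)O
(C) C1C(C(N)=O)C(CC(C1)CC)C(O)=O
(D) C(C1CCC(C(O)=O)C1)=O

C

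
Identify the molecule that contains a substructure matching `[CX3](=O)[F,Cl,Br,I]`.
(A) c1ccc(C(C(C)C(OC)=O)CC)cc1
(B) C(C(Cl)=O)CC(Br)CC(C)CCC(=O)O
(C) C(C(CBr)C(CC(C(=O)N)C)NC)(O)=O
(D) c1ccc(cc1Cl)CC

B

[CX3](=O)[F,Cl,Br,I] describes a carbonyl carbon bonded to a halogen (an acyl halide).
(A) has a methyl-ester group (-C(=O)OCH3) but the carbonyl is bonded to -O-C, not to a halogen.
(B) contains an acyl chloride (-C(=O)Cl), which satisfies every atom and bond constraint.
(C) has a carboxylic acid group (-C(=O)OH) but the carbonyl is bonded to -OH, not to a halogen.
(D) has a chloro substituent but the Cl is not on a carbonyl carbon.
So the answer is (B).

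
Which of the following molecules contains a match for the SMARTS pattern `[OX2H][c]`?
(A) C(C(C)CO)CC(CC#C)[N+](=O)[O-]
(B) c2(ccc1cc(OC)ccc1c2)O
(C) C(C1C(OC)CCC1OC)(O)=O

B

[OX2H][c] describes a hydroxyl oxygen attached to an aromatic carbon (a phenol).
(A) has a hydroxyl group (-OH) but the -OH is on an aliphatic carbon, not an aromatic c.
(B) contains a hydroxyl group (-OH), which satisfies every atom and bond constraint.
(C) has a methoxy ether (-OCH3) but the oxygen has H0, not H1.
So the answer is (B).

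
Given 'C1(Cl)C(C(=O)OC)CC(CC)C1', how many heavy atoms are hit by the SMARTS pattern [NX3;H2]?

0

The query [NX3;H2] means: aliphatic N with 3 total connections, two of them H — an -NH2 nitrogen (amine or amide).
Check the 12 heavy atoms by environment: 3× C (H2, X4) → no; 3× C (H1, X4) → no; 1× C (H0, X3) → no; 1× O (H0, X1) → no; 1× O (H0, X2) → no; 2× C (H3, X4) → no; 1× Cl (H0, X1) → no.
No environment satisfies the query, so 0 matching atoms.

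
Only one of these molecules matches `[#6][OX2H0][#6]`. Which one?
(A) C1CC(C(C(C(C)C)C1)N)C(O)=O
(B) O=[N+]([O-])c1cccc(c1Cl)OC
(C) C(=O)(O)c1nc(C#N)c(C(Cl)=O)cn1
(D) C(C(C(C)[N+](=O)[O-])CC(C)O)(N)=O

[#6][OX2H0][#6] describes an aliphatic oxygen bridging two carbons with no H on the oxygen (an ether).
(A) has a carboxylic acid group (-C(=O)OH) but the -OH oxygen has H1; the =O is OX1, not OX2.
(B) contains a methoxy ether (-OCH3), which satisfies every atom and bond constraint.
(C) has a carboxylic acid group (-C(=O)OH) but the -OH oxygen has H1; the =O is OX1, not OX2.
(D) has a hydroxyl group (-OH) but the oxygen has H1, not H0 bridging two carbons.
So the answer is (B).

B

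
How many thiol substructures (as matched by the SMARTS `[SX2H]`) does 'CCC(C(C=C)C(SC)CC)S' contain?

[SX2H] is the SMARTS for a thiol: an aliphatic sulfur with two connections, one being H.
Exactly one fragment in the molecule meets all constraints, giving 1 match.

1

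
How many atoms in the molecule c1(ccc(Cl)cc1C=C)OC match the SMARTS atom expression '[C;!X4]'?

The query [C;!X4] means: aliphatic carbon that does not have four total connections.
Check the 11 heavy atoms by environment: 6× c (aromatic, X3) → no; 2× C (X3) → match; 1× Cl (X1) → no; 1× O (X2) → no; 1× C (X4) → no.
That gives 2 matching atoms.

2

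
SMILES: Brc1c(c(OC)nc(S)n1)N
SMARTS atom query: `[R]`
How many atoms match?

The query [R] means: R matches any atom that is part of a ring.
Check the 11 heavy atoms by environment: 2× n (aromatic, in 6-ring) → match; 4× c (aromatic, in 6-ring) → match; 1× Br (acyclic) → no; 1× N (acyclic) → no; 1× O (acyclic) → no; 1× C (acyclic) → no; 1× S (acyclic) → no.
Summing the matching environments: 2 + 4 = 6 matching atoms.

6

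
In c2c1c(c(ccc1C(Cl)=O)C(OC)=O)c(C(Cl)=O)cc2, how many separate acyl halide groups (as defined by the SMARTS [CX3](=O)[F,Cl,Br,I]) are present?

[CX3](=O)[F,Cl,Br,I] is the SMARTS for an acyl halide: a carbonyl carbon bonded to a halogen.
The molecule carries 2 separate instances of an acyl chloride (-C(=O)Cl) meeting every constraint; each maps to a distinct set of atoms, giving 2 matches.

2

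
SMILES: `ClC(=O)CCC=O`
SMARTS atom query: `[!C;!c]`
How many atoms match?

3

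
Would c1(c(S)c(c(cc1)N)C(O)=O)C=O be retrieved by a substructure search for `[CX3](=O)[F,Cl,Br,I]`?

No

The pattern [CX3](=O)[F,Cl,Br,I] describes a carbonyl carbon bonded to a halogen — an acyl halide.
The closest candidate here is a carboxylic acid group (-C(=O)OH), but the carbonyl is bonded to -OH, not to a halogen. No other fragment satisfies the full query, so there is no match.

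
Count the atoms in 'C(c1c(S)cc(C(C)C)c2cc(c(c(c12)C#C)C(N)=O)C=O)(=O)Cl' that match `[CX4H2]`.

0

Check the 24 heavy atoms by environment: 8× c (aromatic, H0, X3) → no; 2× c (aromatic, H1, X3) → no; 2× C (H0, X3) → no; 3× O (H0, X1) → no; 1× Cl (H0, X1) → no; 1× C (H1, X4) → no; 2× C (H3, X4) → no; 1× N (H2, X3) → no; 1× C (H0, X2) → no; 1× C (H1, X2) → no; 1× C (H1, X3) → no; 1× S (H1, X2) → no.
No environment satisfies the query, so 0 matching atoms.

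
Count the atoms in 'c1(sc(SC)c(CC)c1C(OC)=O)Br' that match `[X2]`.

Check the 14 heavy atoms by environment: 1× s (aromatic, X2) → match; 4× c (aromatic, X3) → no; 1× S (X2) → match; 4× C (X4) → no; 1× Br (X1) → no; 1× C (X3) → no; 1× O (X1) → no; 1× O (X2) → match.
Summing the matching environments: 1 + 1 + 1 = 3 matching atoms.

3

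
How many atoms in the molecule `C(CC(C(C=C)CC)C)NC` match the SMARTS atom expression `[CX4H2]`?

3

The query [CX4H2] means: sp3 carbon (X4) with exactly two hydrogens.
Check the 11 heavy atoms by environment: 3× C (H2, X4) → match; 2× C (H1, X4) → no; 3× C (H3, X4) → no; 1× C (H1, X3) → no; 1× C (H2, X3) → no; 1× N (H1, X3) → no.
That gives 3 matching atoms.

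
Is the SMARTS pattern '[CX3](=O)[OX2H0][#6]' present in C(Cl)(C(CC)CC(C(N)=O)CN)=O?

No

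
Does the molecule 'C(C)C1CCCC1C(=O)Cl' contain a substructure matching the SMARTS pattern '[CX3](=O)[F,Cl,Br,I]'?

The pattern [CX3](=O)[F,Cl,Br,I] describes a carbonyl carbon bonded to a halogen — an acyl halide.
The molecule carries an acyl chloride (-C(=O)Cl), whose atoms satisfy every constraint of the query, so the pattern matches.

Yes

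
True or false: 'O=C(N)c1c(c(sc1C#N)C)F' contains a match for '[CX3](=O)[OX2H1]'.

False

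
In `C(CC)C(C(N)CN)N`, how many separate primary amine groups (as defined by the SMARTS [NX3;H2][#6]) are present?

[NX3;H2][#6] is the SMARTS for a primary amine: a trivalent nitrogen with two H attached to carbon.
The molecule carries 3 separate instances of a primary amino group (-NH2) meeting every constraint; each maps to a distinct set of atoms, giving 3 matches.

3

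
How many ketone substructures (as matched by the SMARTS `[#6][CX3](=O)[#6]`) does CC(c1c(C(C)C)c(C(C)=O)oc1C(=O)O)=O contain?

2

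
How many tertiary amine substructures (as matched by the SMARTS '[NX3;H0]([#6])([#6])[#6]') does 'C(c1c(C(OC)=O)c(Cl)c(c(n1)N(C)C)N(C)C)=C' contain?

2

[NX3;H0]([#6])([#6])[#6] is the SMARTS for a tertiary amine: a trivalent nitrogen with no H, bonded to three carbons.
The molecule carries 2 separate instances of a dimethylamino group (-N(CH3)2) meeting every constraint; each maps to a distinct set of atoms, giving 2 matches.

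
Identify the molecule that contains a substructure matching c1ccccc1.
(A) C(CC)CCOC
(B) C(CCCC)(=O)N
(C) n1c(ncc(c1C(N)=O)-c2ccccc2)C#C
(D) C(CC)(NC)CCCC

c1ccccc1 describes six aromatic carbons in a ring (a benzene ring).
(A) has a methyl group (-CH3) but no six-membered all-carbon aromatic ring is present.
(B) has a methyl group (-CH3) but no six-membered all-carbon aromatic ring is present.
(C) contains a phenyl ring, which satisfies every atom and bond constraint.
(D) has a methyl group (-CH3) but no six-membered all-carbon aromatic ring is present.
So the answer is (C).

C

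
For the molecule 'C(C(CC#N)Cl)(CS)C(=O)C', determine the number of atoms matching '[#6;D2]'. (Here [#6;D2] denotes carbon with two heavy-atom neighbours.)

3

Check the 11 heavy atoms by environment: 3× C (D2) → match; 3× C (D3) → no; 1× Cl (D1) → no; 1× S (D1) → no; 1× O (D1) → no; 1× C (D1) → no; 1× N (D1) → no.
That gives 3 matching atoms.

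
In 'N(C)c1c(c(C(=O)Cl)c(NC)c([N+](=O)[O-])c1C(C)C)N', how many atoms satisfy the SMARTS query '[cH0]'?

6

Check the 20 heavy atoms by environment: 6× c (aromatic, H0) → match; 1× N (charge +1, H0) → no; 1× O (charge -1, H0) → no; 2× O (H0) → no; 2× N (H1) → no; 4× C (H3) → no; 1× C (H0) → no; 1× Cl (H0) → no; 1× N (H2) → no; 1× C (H1) → no.
That gives 6 matching atoms.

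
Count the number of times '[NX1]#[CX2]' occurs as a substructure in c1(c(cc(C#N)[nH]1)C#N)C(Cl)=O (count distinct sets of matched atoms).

[NX1]#[CX2] is the SMARTS for a nitrile: a nitrogen triple-bonded to a two-connected carbon.
The molecule carries 2 separate instances of a nitrile (-C#N) meeting every constraint; each maps to a distinct set of atoms, giving 2 matches.

2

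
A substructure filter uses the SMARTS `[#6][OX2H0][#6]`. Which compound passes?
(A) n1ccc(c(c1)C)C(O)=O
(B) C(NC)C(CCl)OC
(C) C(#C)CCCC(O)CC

B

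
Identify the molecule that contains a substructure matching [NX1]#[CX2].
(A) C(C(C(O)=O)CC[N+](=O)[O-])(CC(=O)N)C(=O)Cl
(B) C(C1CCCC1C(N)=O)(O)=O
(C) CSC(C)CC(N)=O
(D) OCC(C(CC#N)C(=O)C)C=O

D

[NX1]#[CX2] describes a nitrogen triple-bonded to a two-connected carbon (a nitrile).
(A) has a primary amide (-C(=O)NH2) but the nitrogen is NX3, not NX1.
(B) has a primary amide (-C(=O)NH2) but the nitrogen is NX3, not NX1.
(C) has a primary amide (-C(=O)NH2) but the nitrogen is NX3, not NX1.
(D) contains a nitrile (-C#N), which satisfies every atom and bond constraint.
So the answer is (D).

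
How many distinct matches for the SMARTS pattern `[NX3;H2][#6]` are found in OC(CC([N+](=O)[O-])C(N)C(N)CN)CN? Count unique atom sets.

4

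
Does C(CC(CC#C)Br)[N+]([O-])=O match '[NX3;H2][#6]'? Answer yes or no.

No

The pattern [NX3;H2][#6] describes a trivalent nitrogen with two H attached to carbon — a primary amine.
The closest candidate here is a nitro group (-[N+](=O)[O-]), but the nitrogen is [N+] with no H, not NX3H2. No other fragment satisfies the full query, so there is no match.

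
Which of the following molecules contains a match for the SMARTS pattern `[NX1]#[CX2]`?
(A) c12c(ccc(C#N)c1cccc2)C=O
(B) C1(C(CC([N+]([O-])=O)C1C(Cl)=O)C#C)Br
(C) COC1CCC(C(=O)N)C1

[NX1]#[CX2] describes a nitrogen triple-bonded to a two-connected carbon (a nitrile).
(A) contains a nitrile (-C#N), which satisfies every atom and bond constraint.
(B) has a nitro group (-[N+](=O)[O-]) but there is no C#N triple bond.
(C) has a primary amide (-C(=O)NH2) but the nitrogen is NX3, not NX1.
So the answer is (A).

A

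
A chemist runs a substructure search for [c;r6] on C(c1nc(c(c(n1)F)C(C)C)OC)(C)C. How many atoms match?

Check the 15 heavy atoms by environment: 2× n (aromatic, in 6-ring) → no; 4× c (aromatic, in 6-ring) → match; 1× F (acyclic) → no; 1× O (acyclic) → no; 7× C (acyclic) → no.
That gives 4 matching atoms.

4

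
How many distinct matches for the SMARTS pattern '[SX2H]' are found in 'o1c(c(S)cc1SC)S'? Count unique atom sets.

2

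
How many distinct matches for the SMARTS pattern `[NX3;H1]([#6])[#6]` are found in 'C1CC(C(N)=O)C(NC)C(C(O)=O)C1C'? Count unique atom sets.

1

[NX3;H1]([#6])[#6] is the SMARTS for a secondary amine: a trivalent nitrogen with one H, bonded to two carbons.
Exactly one fragment in the molecule meets all constraints, giving 1 match.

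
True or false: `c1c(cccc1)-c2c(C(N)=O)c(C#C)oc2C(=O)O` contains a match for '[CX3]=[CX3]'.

False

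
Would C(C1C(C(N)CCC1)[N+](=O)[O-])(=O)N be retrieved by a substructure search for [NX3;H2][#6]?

The pattern [NX3;H2][#6] describes a trivalent nitrogen with two H attached to carbon — a primary amine.
The molecule carries a primary amino group (-NH2), whose atoms satisfy every constraint of the query, so the pattern matches.

Yes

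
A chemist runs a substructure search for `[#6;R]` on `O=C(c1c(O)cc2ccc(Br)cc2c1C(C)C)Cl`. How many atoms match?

The query [#6;R] means: carbon that is part of a ring.
Check the 18 heavy atoms by environment: 10× c (aromatic, in 6-ring) → match; 4× C (acyclic) → no; 2× O (acyclic) → no; 1× Cl (acyclic) → no; 1× Br (acyclic) → no.
That gives 10 matching atoms.

10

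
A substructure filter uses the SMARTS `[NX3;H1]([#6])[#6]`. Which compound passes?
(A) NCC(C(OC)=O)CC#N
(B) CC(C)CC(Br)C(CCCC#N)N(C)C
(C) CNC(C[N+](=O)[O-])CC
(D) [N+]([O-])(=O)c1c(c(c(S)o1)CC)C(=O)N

[NX3;H1]([#6])[#6] describes a trivalent nitrogen with one H, bonded to two carbons (a secondary amine).
(A) has a primary amino group (-NH2) but the nitrogen has H2 and only one carbon neighbour.
(B) has a dimethylamino group (-N(CH3)2) but the nitrogen has H0, not H1.
(C) contains an N-methylamino group (-NHCH3), which satisfies every atom and bond constraint.
(D) has a primary amide (-C(=O)NH2) but the -C(=O)NH2 nitrogen has H2, not H1.
So the answer is (C).

C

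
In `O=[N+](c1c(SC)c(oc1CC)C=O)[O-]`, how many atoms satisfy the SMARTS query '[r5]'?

5

The query [r5] means: r5 matches atoms in a five-membered ring.
Check the 14 heavy atoms by environment: 1× o (aromatic, in 5-ring) → match; 4× c (aromatic, in 5-ring) → match; 4× C (acyclic) → no; 2× O (acyclic) → no; 1× N (charge +1, acyclic) → no; 1× O (charge -1, acyclic) → no; 1× S (acyclic) → no.
Summing the matching environments: 1 + 4 = 5 matching atoms.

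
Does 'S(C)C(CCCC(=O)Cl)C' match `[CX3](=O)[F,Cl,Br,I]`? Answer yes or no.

The pattern [CX3](=O)[F,Cl,Br,I] describes a carbonyl carbon bonded to a halogen — an acyl halide.
The molecule carries an acyl chloride (-C(=O)Cl), whose atoms satisfy every constraint of the query, so the pattern matches.

Yes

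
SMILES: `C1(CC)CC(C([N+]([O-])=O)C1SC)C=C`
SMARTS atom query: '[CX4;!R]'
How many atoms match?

3

The query [CX4;!R] means: aliphatic carbon with four total connections, not in a ring.
Check the 14 heavy atoms by environment: 5× C (X4, in 5-ring) → no; 1× S (X2, acyclic) → no; 3× C (X4, acyclic) → match; 2× C (X3, acyclic) → no; 1× N (charge +1, X3, acyclic) → no; 1× O (charge -1, X1, acyclic) → no; 1× O (X1, acyclic) → no.
That gives 3 matching atoms.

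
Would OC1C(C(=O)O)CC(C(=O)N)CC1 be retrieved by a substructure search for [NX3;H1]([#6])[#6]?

The pattern [NX3;H1]([#6])[#6] describes a trivalent nitrogen with one H, bonded to two carbons — a secondary amine.
The closest candidate here is a primary amide (-C(=O)NH2), but the -C(=O)NH2 nitrogen has H2, not H1. No other fragment satisfies the full query, so there is no match.

No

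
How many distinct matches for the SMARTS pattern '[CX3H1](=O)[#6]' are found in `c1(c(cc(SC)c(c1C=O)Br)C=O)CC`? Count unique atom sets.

2

[CX3H1](=O)[#6] is the SMARTS for an aldehyde: an sp2 carbon with one H, double-bonded to O and single-bonded to carbon.
The molecule carries 2 separate instances of an aldehyde (-CHO) meeting every constraint; each maps to a distinct set of atoms, giving 2 matches.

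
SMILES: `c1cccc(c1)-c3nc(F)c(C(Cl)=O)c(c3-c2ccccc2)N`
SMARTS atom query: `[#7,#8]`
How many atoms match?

3

The query [#7,#8] means: nitrogen or oxygen (comma = OR).
Check the 23 heavy atoms by environment: 1× n (aromatic) → match; 17× c (aromatic) → no; 1× F → no; 1× C → no; 1× O → match; 1× Cl → no; 1× N → match.
Summing the matching environments: 1 + 1 + 1 = 3 matching atoms.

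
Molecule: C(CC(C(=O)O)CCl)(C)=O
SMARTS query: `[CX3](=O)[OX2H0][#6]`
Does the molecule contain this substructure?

The pattern [CX3](=O)[OX2H0][#6] describes a carbonyl carbon bonded to an oxygen that is itself bonded to carbon (no H on that O) — an ester.
The closest candidate here is a carboxylic acid group (-C(=O)OH), but the singly-bonded O carries H (OX2H1, not H0). No other fragment satisfies the full query, so there is no match.

No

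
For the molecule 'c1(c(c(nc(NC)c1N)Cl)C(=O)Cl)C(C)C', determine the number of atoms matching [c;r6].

5

Check the 16 heavy atoms by environment: 1× n (aromatic, in 6-ring) → no; 5× c (aromatic, in 6-ring) → match; 5× C (acyclic) → no; 2× N (acyclic) → no; 1× O (acyclic) → no; 2× Cl (acyclic) → no.
That gives 5 matching atoms.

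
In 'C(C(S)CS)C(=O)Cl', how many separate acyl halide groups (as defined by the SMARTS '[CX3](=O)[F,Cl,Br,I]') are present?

[CX3](=O)[F,Cl,Br,I] is the SMARTS for an acyl halide: a carbonyl carbon bonded to a halogen.
Exactly one fragment in the molecule meets all constraints, giving 1 match.

1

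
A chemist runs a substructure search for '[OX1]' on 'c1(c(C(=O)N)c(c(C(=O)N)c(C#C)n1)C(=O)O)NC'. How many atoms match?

The query [OX1] means: aliphatic oxygen with one total connection — typically a carbonyl =O or an oxide.
Check the 19 heavy atoms by environment: 1× n (aromatic, X2) → no; 5× c (aromatic, X3) → no; 3× N (X3) → no; 1× C (X4) → no; 3× C (X3) → no; 3× O (X1) → match; 1× O (X2) → no; 2× C (X2) → no.
That gives 3 matching atoms.

3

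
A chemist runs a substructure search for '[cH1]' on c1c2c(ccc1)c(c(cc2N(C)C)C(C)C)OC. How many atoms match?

5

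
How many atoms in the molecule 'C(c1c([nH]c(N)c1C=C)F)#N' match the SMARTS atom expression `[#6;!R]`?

3

The query [#6;!R] means: carbon not in any ring.
Check the 11 heavy atoms by environment: 1× n (aromatic, in 5-ring) → no; 4× c (aromatic, in 5-ring) → no; 3× C (acyclic) → match; 1× F (acyclic) → no; 2× N (acyclic) → no.
That gives 3 matching atoms.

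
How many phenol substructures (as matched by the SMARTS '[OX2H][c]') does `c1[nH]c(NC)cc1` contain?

[OX2H][c] is the SMARTS for a phenol: a hydroxyl oxygen attached to an aromatic carbon.
No fragment in the molecule satisfies every constraint, giving 0 matches.

0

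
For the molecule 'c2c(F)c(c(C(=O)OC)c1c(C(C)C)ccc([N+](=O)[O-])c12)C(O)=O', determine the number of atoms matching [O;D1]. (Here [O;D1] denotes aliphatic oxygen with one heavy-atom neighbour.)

5

Check the 24 heavy atoms by environment: 7× c (aromatic, D3) → no; 3× c (aromatic, D2) → no; 3× C (D3) → no; 4× O (D1) → match; 1× O (D2) → no; 3× C (D1) → no; 1× F (D1) → no; 1× N (charge +1, D3) → no; 1× O (charge -1, D1) → match.
Summing the matching environments: 4 + 1 = 5 matching atoms.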